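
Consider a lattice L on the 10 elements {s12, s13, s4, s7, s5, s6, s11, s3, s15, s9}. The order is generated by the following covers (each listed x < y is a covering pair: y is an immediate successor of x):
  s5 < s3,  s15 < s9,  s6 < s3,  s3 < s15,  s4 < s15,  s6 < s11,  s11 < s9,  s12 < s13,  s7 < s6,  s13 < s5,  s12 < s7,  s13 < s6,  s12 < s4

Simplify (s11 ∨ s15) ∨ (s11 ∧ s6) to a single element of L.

s9

s11 ∨ s15 = s9
s11 ∧ s6 = s6
s9 ∨ s6 = s9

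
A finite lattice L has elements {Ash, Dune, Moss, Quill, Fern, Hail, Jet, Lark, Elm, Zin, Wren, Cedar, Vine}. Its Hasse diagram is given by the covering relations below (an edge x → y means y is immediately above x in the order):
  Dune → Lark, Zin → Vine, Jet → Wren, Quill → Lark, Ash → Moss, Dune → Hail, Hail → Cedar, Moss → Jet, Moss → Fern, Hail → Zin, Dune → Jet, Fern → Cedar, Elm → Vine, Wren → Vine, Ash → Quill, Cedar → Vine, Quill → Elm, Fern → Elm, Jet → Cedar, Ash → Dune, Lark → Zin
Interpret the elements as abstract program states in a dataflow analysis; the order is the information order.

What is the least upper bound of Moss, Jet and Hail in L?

Cedar

Common upper bounds of {Moss, Jet, Hail}: Cedar, Vine.
The least among these is Cedar.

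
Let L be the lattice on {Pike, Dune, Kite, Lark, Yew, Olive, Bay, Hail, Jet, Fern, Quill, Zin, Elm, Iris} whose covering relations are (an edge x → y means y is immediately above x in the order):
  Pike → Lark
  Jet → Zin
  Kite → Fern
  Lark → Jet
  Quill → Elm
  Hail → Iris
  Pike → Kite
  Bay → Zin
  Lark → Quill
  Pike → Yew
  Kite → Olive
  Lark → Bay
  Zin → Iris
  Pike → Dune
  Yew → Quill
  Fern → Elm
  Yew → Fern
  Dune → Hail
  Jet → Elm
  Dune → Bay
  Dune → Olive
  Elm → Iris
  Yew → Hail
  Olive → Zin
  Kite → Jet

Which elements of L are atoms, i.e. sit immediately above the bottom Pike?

Dune, Kite, Lark, Yew

The atoms are exactly the elements that cover Pike: Dune, Kite, Lark, Yew.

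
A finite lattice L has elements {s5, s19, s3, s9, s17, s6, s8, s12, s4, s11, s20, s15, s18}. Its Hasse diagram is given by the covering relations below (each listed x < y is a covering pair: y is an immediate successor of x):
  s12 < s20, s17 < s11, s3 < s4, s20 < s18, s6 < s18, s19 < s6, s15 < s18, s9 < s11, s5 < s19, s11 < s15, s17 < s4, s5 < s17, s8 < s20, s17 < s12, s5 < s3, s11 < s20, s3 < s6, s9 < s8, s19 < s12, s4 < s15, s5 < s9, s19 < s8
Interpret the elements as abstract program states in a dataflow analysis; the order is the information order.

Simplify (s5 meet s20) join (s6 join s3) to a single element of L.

s5 ∧ s20 = s5
s6 ∨ s3 = s6
s5 ∨ s6 = s6

s6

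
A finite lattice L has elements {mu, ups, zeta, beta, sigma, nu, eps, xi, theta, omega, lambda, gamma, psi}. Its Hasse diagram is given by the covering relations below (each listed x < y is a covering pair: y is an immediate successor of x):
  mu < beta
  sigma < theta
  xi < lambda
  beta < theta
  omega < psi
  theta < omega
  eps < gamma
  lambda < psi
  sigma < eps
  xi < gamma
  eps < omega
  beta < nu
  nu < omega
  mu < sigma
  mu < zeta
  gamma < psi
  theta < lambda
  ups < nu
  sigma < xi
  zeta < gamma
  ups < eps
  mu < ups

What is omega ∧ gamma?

Common lower bounds of {omega, gamma}: eps, mu, sigma, ups.
The greatest among these is eps.

eps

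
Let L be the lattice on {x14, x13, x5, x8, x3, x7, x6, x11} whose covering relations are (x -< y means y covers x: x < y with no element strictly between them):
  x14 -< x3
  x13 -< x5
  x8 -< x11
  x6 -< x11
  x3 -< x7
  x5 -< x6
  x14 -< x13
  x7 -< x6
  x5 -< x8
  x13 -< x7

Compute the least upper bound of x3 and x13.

Common upper bounds of {x3, x13}: x11, x6, x7.
The least among these is x7.

x7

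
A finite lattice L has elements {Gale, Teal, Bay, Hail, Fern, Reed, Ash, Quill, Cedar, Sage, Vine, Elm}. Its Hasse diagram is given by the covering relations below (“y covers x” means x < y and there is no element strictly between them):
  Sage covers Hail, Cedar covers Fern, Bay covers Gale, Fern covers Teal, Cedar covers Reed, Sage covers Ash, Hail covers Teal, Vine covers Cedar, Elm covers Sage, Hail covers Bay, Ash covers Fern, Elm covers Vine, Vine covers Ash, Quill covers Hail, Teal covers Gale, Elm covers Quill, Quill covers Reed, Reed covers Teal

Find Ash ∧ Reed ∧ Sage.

Common lower bounds of {Ash, Reed, Sage}: Gale, Teal.
The greatest among these is Teal.

Teal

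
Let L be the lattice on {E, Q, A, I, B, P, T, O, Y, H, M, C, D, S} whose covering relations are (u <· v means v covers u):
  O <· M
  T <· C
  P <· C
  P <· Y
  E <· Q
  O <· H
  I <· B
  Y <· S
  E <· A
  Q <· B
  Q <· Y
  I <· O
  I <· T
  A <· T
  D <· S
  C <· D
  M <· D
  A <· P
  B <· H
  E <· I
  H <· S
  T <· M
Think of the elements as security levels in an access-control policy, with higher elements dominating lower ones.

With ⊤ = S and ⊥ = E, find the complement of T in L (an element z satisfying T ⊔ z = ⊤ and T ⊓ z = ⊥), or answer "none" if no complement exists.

Need z with T ∨ z = S and T ∧ z = E.
Checking each element gives: Q.

Q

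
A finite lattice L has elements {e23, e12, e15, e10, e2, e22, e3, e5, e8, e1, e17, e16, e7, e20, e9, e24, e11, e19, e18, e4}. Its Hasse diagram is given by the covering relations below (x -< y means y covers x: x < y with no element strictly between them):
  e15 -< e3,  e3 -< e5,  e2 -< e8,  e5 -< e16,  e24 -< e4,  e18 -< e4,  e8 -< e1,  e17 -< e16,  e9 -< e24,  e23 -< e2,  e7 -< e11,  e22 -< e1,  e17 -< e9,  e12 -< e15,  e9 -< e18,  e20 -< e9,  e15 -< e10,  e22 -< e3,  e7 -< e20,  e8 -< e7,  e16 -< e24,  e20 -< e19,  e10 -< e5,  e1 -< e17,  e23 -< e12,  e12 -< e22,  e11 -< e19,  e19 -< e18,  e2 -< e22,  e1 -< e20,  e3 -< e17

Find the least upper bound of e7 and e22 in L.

Common upper bounds of {e7, e22}: e18, e19, e20, e24, e4, e9.
The least among these is e20.

e20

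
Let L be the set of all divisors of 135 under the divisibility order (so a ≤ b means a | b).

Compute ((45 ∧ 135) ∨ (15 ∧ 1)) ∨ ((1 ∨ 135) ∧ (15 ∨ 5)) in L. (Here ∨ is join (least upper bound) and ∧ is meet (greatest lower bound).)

45 ∧ 135 = 45
15 ∧ 1 = 1
45 ∨ 1 = 45
1 ∨ 135 = 135
15 ∨ 5 = 15
135 ∧ 15 = 15
45 ∨ 15 = 45

45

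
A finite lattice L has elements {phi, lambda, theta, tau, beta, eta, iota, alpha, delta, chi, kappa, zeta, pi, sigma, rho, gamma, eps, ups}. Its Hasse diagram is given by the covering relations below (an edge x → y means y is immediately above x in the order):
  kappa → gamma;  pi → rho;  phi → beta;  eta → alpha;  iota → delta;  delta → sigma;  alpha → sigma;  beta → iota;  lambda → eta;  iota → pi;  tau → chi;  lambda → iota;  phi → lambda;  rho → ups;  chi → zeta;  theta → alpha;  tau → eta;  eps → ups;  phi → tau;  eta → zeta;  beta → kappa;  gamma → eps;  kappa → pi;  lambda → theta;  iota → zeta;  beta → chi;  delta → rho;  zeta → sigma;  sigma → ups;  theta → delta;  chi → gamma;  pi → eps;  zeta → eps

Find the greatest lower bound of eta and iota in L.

lambda

Common lower bounds of {eta, iota}: lambda, phi.
The greatest among these is lambda.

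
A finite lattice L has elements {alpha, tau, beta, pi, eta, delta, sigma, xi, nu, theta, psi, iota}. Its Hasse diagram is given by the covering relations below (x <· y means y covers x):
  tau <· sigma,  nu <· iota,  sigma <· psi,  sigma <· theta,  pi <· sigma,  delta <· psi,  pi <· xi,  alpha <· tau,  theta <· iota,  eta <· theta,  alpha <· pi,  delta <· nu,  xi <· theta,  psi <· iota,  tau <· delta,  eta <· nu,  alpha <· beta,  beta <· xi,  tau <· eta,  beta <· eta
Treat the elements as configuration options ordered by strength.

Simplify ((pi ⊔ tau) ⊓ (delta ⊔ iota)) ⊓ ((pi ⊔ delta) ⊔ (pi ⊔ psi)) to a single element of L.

pi ∨ tau = sigma
delta ∨ iota = iota
sigma ∧ iota = sigma
pi ∨ delta = psi
pi ∨ psi = psi
psi ∨ psi = psi
sigma ∧ psi = sigma

sigma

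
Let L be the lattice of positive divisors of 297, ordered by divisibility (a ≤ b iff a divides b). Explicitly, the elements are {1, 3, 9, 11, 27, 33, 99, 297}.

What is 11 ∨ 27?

In the divisibility order, the join is the least common multiple: lcm(11, 27) = 297.

297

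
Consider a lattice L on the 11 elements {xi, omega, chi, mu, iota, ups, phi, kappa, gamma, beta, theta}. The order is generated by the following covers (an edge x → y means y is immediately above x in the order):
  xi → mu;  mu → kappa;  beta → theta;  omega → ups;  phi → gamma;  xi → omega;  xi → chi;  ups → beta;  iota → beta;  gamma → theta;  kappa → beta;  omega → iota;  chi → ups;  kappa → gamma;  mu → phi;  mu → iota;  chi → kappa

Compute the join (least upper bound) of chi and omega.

Common upper bounds of {chi, omega}: beta, theta, ups.
The least among these is ups.

ups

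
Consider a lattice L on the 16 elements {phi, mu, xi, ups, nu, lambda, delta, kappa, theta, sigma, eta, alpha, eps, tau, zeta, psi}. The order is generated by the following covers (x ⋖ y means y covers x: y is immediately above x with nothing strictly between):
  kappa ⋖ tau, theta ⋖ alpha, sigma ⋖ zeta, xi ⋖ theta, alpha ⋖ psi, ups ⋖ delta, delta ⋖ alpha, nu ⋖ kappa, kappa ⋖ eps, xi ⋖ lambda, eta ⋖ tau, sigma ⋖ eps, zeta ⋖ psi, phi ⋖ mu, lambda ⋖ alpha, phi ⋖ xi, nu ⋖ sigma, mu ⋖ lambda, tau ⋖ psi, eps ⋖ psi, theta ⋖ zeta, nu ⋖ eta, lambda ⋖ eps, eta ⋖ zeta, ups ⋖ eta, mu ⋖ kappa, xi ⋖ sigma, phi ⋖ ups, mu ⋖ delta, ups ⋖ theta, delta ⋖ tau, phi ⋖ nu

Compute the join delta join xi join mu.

alpha

Common upper bounds of {delta, xi, mu}: alpha, psi.
The least among these is alpha.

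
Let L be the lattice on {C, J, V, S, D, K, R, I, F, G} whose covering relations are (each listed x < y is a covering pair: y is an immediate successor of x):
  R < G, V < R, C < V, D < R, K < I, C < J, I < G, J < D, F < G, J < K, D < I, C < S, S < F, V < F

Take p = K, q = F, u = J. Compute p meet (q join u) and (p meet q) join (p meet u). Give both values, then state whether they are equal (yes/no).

K; J; no

q join u = G, so p meet (q join u) = K meet G = K.
p meet q = C and p meet u = J, so (p meet q) join (p meet u) = C join J = J.
Equal: no.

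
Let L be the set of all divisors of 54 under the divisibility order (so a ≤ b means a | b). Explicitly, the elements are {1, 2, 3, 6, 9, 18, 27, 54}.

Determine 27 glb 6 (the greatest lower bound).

Common lower bounds of {27, 6}: 1, 3.
The greatest among these is 3.

3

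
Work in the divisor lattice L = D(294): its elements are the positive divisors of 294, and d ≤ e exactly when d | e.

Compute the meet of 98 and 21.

7

In the divisibility order, the meet is the greatest common divisor: gcd(98, 21) = 7.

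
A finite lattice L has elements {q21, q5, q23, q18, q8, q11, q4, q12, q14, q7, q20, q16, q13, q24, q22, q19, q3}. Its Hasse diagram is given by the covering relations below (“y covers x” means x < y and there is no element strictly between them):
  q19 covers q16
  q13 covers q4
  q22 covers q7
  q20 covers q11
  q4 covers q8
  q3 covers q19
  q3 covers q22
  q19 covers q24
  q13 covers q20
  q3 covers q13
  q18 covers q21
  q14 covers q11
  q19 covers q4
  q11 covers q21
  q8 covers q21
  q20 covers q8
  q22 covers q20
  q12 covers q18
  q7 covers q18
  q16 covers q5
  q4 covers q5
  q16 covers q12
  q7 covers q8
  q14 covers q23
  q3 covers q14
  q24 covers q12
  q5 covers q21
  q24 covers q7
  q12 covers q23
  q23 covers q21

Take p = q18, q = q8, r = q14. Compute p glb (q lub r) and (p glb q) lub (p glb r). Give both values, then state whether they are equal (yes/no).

q lub r = q3, so p glb (q lub r) = q18 glb q3 = q18.
p glb q = q21 and p glb r = q21, so (p glb q) lub (p glb r) = q21 lub q21 = q21.
Equal: no.

q18; q21; no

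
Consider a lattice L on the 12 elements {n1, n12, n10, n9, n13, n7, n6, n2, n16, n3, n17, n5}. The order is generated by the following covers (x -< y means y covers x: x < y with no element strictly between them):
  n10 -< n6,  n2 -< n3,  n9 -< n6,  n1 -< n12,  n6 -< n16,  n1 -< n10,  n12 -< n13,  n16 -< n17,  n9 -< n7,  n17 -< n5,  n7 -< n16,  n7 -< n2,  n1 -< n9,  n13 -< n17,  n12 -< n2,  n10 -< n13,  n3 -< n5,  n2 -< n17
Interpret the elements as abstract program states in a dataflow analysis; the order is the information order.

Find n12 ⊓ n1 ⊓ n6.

Common lower bounds of {n12, n1, n6}: n1.
The greatest among these is n1.

n1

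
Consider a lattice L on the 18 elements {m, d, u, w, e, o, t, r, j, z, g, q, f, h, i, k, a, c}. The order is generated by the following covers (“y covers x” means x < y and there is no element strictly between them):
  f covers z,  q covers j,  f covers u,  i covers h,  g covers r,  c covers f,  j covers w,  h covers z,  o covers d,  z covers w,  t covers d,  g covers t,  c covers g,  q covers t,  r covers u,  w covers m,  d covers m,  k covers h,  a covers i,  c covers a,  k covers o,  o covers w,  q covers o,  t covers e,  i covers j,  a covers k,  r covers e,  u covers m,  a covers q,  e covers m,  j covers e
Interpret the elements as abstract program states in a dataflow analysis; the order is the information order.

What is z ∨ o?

k

Common upper bounds of {z, o}: a, c, k.
The least among these is k.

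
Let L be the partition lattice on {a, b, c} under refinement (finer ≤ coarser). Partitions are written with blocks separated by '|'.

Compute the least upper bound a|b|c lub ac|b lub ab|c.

Common upper bounds of {a|b|c, ac|b, ab|c}: abc.
The least among these is abc.

abc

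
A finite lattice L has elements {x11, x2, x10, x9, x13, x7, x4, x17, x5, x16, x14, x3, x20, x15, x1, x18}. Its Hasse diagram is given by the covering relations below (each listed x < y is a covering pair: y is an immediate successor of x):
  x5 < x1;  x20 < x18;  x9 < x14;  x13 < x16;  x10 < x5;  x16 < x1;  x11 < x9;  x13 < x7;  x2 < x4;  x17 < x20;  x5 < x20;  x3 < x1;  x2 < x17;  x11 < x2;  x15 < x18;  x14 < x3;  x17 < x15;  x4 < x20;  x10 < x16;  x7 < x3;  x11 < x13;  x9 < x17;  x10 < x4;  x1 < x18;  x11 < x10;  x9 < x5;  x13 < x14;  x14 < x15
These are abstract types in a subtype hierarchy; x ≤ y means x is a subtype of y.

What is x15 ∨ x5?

x18

Common upper bounds of {x15, x5}: x18.
The least among these is x18.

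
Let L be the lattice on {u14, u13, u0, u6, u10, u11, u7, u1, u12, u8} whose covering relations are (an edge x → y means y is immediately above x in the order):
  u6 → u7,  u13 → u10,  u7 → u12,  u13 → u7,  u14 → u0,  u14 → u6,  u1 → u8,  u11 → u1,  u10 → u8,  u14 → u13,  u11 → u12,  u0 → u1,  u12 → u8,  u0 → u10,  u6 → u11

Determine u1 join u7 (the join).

Common upper bounds of {u1, u7}: u8.
The least among these is u8.

u8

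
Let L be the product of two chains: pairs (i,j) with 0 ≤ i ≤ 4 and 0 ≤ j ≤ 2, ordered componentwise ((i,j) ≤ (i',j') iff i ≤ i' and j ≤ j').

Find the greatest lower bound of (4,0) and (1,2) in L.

(1,0)

In a product of chains, the meet is componentwise min, giving (1,0).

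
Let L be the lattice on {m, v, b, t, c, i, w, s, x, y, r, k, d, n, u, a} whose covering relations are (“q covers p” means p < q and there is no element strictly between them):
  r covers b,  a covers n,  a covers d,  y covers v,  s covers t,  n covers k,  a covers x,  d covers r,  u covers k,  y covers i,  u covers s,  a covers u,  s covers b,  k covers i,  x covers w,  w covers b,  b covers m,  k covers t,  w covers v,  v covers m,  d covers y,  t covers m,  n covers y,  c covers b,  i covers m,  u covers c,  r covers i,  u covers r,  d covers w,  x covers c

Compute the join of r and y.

d

Common upper bounds of {r, y}: a, d.
The least among these is d.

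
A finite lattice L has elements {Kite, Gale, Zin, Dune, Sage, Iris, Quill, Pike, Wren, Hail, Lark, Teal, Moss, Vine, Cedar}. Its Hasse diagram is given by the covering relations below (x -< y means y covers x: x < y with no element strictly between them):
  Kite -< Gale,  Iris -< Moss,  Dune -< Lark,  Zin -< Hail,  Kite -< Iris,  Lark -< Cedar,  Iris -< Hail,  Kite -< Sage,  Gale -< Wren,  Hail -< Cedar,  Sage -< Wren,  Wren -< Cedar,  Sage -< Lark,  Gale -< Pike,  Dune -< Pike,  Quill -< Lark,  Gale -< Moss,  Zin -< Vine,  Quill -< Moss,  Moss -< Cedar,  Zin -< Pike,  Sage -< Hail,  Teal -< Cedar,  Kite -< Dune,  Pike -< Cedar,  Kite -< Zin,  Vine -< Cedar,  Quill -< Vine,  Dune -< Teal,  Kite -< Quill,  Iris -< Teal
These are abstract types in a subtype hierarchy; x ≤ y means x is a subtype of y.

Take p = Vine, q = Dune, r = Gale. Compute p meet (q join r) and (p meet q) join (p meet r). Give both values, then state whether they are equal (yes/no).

Zin; Kite; no

q join r = Pike, so p meet (q join r) = Vine meet Pike = Zin.
p meet q = Kite and p meet r = Kite, so (p meet q) join (p meet r) = Kite join Kite = Kite.
Equal: no.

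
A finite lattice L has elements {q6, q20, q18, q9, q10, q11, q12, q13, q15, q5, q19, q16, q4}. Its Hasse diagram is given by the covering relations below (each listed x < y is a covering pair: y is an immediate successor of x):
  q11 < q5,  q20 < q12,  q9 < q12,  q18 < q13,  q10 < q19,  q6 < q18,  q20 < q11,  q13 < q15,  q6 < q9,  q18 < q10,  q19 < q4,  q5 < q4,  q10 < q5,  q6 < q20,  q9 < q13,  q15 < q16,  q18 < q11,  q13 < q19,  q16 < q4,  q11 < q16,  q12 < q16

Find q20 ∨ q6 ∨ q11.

Common upper bounds of {q20, q6, q11}: q11, q16, q4, q5.
The least among these is q11.

q11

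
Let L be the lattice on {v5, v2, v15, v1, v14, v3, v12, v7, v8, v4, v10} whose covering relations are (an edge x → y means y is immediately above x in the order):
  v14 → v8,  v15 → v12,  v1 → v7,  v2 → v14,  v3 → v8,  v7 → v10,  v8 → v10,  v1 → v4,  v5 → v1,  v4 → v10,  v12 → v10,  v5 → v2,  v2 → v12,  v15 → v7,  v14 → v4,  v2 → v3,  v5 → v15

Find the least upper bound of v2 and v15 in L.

v12

Common upper bounds of {v2, v15}: v10, v12.
The least among these is v12.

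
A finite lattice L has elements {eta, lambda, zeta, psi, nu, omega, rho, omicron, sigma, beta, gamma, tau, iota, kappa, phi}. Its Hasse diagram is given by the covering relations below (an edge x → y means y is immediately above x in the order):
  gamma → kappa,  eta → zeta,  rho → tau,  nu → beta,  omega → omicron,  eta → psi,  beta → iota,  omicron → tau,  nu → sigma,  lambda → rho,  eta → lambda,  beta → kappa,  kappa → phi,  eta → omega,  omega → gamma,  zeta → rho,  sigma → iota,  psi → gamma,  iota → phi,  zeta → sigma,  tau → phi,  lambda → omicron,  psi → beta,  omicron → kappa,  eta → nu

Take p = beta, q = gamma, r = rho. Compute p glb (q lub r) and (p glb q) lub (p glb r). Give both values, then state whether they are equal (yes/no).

q lub r = phi, so p glb (q lub r) = beta glb phi = beta.
p glb q = psi and p glb r = eta, so (p glb q) lub (p glb r) = psi lub eta = psi.
Equal: no.

beta; psi; no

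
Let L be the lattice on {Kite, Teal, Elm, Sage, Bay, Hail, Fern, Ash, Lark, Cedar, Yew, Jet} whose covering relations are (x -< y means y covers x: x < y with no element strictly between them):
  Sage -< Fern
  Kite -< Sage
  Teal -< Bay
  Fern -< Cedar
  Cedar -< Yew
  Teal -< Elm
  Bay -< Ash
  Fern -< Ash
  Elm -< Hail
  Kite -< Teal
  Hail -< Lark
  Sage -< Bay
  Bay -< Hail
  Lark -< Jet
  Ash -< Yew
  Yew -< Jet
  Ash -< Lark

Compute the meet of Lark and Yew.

Ash

Common lower bounds of {Lark, Yew}: Ash, Bay, Fern, Kite, Sage, Teal.
The greatest among these is Ash.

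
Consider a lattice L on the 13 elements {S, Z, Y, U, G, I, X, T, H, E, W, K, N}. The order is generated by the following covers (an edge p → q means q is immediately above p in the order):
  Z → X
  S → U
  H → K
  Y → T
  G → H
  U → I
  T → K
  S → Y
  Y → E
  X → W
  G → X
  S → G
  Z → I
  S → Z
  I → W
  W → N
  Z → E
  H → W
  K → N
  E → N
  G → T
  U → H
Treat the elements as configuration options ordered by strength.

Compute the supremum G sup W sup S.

Common upper bounds of {G, W, S}: N, W.
The least among these is W.

W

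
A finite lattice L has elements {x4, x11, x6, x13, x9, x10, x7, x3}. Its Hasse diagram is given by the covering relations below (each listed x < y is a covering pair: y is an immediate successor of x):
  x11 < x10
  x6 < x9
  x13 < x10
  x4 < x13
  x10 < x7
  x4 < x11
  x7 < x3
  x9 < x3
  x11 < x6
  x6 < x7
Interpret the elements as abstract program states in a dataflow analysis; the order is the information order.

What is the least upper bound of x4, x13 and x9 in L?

x3

Common upper bounds of {x4, x13, x9}: x3.
The least among these is x3.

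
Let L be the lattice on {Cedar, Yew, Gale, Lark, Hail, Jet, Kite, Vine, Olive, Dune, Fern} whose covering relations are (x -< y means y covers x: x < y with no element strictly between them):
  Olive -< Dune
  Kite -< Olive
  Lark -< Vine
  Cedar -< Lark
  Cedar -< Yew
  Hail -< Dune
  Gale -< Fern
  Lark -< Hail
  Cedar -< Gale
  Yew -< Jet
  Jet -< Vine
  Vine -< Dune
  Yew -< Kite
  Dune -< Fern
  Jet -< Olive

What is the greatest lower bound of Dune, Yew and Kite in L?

Yew

Common lower bounds of {Dune, Yew, Kite}: Cedar, Yew.
The greatest among these is Yew.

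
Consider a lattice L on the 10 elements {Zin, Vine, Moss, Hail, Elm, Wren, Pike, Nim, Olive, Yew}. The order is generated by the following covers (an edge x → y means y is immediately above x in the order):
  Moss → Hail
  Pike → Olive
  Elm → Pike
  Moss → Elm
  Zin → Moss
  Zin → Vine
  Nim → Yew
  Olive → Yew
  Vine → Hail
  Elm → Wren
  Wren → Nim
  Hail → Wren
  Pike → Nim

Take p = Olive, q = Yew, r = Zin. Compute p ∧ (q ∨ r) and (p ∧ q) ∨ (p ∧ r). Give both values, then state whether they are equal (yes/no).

Olive; Olive; yes

q ∨ r = Yew, so p ∧ (q ∨ r) = Olive ∧ Yew = Olive.
p ∧ q = Olive and p ∧ r = Zin, so (p ∧ q) ∨ (p ∧ r) = Olive ∨ Zin = Olive.
Equal: yes.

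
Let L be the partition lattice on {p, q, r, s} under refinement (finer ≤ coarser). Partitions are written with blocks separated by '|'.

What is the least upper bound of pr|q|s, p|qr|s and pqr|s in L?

pqr|s

The join of pr|q|s, p|qr|s, pqr|s merges any blocks that overlap across the partitions, giving pqr|s.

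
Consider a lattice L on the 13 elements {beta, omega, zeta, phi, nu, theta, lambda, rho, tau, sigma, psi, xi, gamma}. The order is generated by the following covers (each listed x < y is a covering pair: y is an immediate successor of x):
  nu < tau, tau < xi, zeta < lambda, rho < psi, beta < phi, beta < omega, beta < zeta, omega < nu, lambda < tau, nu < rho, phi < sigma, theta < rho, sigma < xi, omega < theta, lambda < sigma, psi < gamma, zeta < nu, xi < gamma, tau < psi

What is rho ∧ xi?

nu

Common lower bounds of {rho, xi}: beta, nu, omega, zeta.
The greatest among these is nu.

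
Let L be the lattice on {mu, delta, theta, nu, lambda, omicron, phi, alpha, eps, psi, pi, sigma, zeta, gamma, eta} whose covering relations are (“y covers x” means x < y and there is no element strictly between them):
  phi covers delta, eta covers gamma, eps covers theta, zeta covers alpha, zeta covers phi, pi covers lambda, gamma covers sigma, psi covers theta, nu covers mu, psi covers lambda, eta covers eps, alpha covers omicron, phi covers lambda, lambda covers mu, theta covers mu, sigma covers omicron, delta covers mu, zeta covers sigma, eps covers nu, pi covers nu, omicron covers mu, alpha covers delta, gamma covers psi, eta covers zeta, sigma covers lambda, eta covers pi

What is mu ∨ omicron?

Common upper bounds of {mu, omicron}: alpha, eta, gamma, omicron, sigma, zeta.
The least among these is omicron.

omicron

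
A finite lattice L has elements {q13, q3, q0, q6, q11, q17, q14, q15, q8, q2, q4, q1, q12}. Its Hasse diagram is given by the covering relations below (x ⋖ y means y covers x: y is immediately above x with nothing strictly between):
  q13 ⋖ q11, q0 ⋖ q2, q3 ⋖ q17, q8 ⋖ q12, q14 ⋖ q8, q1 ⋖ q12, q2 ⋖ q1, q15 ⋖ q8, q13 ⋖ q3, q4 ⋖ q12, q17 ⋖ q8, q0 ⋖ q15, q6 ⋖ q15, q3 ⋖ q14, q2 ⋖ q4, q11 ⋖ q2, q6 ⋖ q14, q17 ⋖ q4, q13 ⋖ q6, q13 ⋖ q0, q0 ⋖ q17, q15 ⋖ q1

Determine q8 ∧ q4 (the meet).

q17

Common lower bounds of {q8, q4}: q0, q13, q17, q3.
The greatest among these is q17.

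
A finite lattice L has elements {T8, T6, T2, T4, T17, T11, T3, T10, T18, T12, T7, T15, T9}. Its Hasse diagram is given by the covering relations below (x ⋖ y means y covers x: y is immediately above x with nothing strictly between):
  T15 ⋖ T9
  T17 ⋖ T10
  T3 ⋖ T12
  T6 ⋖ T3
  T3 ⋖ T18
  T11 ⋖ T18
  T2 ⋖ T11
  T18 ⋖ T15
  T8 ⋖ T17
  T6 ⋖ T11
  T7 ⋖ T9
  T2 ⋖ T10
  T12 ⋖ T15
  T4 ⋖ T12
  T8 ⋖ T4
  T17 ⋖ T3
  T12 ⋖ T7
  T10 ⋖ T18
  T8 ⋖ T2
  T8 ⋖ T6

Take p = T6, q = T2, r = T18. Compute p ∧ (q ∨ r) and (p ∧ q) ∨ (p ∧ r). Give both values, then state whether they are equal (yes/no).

T6; T6; yes

q ∨ r = T18, so p ∧ (q ∨ r) = T6 ∧ T18 = T6.
p ∧ q = T8 and p ∧ r = T6, so (p ∧ q) ∨ (p ∧ r) = T8 ∨ T6 = T6.
Equal: yes.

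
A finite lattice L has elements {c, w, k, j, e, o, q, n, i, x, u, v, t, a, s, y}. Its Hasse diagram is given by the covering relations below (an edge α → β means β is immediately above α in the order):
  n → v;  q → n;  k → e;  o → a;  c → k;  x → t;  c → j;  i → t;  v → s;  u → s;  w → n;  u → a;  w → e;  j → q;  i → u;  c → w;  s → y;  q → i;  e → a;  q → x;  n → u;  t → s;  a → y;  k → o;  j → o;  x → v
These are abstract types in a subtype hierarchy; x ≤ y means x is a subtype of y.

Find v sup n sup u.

Common upper bounds of {v, n, u}: s, y.
The least among these is s.

s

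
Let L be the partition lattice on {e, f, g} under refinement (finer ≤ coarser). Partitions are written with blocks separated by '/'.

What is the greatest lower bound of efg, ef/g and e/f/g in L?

The meet (common refinement) of efg, ef/g, e/f/g intersects blocks pairwise, giving e/f/g.

e/f/g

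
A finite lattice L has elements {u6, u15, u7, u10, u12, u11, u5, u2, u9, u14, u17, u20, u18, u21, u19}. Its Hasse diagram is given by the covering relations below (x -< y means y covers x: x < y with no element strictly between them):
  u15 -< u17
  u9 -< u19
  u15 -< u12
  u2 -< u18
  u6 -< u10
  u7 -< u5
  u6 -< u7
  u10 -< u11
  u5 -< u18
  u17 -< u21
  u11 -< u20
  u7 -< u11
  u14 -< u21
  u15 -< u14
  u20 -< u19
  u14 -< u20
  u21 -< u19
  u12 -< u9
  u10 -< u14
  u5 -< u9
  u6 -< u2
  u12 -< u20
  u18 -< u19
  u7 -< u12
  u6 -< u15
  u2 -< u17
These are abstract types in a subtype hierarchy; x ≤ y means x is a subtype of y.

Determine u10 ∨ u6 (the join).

u10

Common upper bounds of {u10, u6}: u10, u11, u14, u19, u20, u21.
The least among these is u10.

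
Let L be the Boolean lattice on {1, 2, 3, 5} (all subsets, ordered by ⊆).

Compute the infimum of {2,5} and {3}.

Common lower bounds of {{2,5}, {3}}: ∅.
The greatest among these is ∅.

∅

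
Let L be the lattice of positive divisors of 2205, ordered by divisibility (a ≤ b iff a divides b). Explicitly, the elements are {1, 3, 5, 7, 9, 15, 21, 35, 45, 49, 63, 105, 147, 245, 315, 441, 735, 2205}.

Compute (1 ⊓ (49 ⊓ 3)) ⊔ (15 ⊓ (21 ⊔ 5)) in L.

49 ∧ 3 = 1
1 ∧ 1 = 1
21 ∨ 5 = 105
15 ∧ 105 = 15
1 ∨ 15 = 15

15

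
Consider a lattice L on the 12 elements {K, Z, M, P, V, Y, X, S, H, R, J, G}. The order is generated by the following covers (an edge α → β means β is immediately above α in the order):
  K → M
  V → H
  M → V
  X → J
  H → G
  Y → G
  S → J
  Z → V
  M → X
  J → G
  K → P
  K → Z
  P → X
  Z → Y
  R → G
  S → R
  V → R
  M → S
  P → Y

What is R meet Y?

Z

Common lower bounds of {R, Y}: K, Z.
The greatest among these is Z.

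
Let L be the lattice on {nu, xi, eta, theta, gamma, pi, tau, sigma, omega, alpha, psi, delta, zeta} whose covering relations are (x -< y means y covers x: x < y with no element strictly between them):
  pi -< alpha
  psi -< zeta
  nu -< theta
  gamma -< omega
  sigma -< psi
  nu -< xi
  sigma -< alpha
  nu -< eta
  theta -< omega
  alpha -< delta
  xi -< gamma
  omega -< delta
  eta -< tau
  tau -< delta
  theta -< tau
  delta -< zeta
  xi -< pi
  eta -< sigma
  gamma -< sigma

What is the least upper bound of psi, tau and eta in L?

Common upper bounds of {psi, tau, eta}: zeta.
The least among these is zeta.

zeta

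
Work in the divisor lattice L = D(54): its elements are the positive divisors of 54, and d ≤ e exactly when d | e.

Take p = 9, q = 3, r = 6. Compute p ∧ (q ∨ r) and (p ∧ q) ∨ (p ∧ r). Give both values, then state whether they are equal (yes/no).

q ∨ r = 6, so p ∧ (q ∨ r) = 9 ∧ 6 = 3.
p ∧ q = 3 and p ∧ r = 3, so (p ∧ q) ∨ (p ∧ r) = 3 ∨ 3 = 3.
Equal: yes.

3; 3; yes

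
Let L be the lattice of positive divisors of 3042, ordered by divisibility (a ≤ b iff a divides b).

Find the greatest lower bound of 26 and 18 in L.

2

In the divisibility order, the meet is the greatest common divisor: gcd(26, 18) = 2.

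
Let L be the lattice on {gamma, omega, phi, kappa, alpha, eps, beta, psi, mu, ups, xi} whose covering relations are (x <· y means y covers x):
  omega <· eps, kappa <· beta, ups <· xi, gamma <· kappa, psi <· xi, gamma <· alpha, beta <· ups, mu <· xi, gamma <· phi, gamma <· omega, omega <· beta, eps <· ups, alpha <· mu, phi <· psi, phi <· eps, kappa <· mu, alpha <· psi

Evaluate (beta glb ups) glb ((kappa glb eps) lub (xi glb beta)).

beta

beta ∧ ups = beta
kappa ∧ eps = gamma
xi ∧ beta = beta
gamma ∨ beta = beta
beta ∧ beta = beta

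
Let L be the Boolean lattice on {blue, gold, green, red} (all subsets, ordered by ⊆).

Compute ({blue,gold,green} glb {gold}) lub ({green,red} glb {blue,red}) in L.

{blue,gold,green} ∧ {gold} = {gold}
{green,red} ∧ {blue,red} = {red}
{gold} ∨ {red} = {gold,red}

{gold,red}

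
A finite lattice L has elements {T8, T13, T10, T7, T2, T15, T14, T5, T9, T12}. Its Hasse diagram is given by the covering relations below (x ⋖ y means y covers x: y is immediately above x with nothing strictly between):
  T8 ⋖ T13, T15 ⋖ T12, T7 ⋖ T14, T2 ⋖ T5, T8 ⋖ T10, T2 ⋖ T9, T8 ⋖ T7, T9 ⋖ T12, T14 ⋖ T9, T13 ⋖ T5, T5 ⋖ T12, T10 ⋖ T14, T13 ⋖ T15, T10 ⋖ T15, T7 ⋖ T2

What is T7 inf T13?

Common lower bounds of {T7, T13}: T8.
The greatest among these is T8.

T8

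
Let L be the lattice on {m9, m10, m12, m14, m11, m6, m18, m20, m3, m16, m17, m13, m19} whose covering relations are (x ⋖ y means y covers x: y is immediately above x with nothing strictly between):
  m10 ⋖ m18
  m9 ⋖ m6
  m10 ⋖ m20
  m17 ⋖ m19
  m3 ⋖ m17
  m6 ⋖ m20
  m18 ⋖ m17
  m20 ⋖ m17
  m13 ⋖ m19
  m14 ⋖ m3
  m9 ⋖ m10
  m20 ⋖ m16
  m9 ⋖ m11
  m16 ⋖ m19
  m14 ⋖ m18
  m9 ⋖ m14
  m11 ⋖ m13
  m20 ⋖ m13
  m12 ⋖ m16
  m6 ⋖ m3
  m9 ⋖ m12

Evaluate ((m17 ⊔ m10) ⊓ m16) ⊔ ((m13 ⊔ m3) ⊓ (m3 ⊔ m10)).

m17 ∨ m10 = m17
m17 ∧ m16 = m20
m13 ∨ m3 = m19
m3 ∨ m10 = m17
m19 ∧ m17 = m17
m20 ∨ m17 = m17

m17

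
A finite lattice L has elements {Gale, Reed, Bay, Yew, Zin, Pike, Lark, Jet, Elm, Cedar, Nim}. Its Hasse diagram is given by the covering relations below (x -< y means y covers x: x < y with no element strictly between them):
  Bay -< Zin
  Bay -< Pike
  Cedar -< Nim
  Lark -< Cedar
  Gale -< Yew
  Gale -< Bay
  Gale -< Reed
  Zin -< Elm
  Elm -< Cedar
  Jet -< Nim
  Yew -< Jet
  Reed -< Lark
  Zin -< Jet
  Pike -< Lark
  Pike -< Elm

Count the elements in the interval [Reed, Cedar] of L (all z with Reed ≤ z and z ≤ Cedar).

The interval [Reed, Cedar] = {Cedar, Lark, Reed}, which has 3 elements.

3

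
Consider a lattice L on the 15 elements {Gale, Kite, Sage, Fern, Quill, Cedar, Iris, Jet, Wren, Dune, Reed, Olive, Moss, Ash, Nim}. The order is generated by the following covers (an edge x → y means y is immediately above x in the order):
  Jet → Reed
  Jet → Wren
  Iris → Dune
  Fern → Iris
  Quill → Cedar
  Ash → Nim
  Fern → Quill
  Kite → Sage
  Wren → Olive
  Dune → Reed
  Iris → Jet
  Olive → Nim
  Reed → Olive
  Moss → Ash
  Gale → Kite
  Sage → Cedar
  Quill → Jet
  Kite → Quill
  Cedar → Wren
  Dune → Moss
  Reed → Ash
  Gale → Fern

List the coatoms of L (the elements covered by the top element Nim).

The coatoms are exactly the elements covered by Nim: Ash, Olive.

Ash, Olive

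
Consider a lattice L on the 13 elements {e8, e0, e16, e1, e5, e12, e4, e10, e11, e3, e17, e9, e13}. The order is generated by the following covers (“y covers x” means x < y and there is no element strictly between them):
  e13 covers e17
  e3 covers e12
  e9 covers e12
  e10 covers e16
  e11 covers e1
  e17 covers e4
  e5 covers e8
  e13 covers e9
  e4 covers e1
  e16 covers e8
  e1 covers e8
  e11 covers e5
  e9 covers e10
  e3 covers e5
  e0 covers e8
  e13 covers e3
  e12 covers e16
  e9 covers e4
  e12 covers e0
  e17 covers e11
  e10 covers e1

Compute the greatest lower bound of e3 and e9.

e12

Common lower bounds of {e3, e9}: e0, e12, e16, e8.
The greatest among these is e12.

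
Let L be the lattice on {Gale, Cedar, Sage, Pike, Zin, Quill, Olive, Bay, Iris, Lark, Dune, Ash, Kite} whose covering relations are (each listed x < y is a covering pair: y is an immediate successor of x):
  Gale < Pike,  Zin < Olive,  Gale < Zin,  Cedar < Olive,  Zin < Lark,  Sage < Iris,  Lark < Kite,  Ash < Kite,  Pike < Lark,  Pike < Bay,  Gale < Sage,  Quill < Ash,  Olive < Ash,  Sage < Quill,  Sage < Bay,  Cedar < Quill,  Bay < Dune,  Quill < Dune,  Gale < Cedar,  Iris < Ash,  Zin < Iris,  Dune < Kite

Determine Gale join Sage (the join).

Common upper bounds of {Gale, Sage}: Ash, Bay, Dune, Iris, Kite, Quill, Sage.
The least among these is Sage.

Sage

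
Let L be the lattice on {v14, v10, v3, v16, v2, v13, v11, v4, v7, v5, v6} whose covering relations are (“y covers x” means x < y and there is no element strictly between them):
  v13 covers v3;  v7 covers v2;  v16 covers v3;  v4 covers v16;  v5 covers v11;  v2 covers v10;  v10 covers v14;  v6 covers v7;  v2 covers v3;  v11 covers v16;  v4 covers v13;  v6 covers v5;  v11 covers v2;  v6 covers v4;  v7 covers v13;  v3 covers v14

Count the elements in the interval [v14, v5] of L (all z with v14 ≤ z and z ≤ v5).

The interval [v14, v5] = {v10, v11, v14, v16, v2, v3, v5}, which has 7 elements.

7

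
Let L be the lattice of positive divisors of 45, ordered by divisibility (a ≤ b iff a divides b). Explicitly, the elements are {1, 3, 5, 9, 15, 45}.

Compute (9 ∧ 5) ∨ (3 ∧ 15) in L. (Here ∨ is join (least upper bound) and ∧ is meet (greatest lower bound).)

9 ∧ 5 = 1
3 ∧ 15 = 3
1 ∨ 3 = 3

3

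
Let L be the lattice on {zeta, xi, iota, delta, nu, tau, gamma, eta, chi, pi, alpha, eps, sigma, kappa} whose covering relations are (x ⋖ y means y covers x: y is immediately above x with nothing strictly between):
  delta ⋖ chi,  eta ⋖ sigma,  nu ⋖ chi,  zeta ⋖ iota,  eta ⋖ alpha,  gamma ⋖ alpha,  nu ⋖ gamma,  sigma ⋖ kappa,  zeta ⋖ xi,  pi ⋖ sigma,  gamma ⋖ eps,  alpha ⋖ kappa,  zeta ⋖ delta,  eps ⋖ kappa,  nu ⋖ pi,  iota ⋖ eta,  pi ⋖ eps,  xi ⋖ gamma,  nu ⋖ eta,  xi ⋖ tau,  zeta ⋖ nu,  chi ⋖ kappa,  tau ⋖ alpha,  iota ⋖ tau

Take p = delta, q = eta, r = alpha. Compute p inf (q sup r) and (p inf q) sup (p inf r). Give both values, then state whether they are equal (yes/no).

q sup r = alpha, so p inf (q sup r) = delta inf alpha = zeta.
p inf q = zeta and p inf r = zeta, so (p inf q) sup (p inf r) = zeta sup zeta = zeta.
Equal: yes.

zeta; zeta; yes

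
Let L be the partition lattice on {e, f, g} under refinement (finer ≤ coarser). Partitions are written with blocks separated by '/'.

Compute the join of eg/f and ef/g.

efg

Common upper bounds of {eg/f, ef/g}: efg.
The least among these is efg.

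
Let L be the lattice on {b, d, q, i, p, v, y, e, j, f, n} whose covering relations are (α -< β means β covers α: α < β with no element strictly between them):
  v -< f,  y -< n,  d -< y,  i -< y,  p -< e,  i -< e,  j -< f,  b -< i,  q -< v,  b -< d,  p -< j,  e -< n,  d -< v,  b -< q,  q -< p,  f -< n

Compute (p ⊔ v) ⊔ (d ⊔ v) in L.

f

p ∨ v = f
d ∨ v = v
f ∨ v = f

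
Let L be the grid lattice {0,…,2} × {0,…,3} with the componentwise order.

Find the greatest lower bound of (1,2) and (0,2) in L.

In a product of chains, the meet is componentwise min, giving (0,2).

(0,2)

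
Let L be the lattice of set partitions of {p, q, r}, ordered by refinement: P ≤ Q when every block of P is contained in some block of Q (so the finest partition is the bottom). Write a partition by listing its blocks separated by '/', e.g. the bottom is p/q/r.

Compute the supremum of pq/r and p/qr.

Common upper bounds of {pq/r, p/qr}: pqr.
The least among these is pqr.

pqr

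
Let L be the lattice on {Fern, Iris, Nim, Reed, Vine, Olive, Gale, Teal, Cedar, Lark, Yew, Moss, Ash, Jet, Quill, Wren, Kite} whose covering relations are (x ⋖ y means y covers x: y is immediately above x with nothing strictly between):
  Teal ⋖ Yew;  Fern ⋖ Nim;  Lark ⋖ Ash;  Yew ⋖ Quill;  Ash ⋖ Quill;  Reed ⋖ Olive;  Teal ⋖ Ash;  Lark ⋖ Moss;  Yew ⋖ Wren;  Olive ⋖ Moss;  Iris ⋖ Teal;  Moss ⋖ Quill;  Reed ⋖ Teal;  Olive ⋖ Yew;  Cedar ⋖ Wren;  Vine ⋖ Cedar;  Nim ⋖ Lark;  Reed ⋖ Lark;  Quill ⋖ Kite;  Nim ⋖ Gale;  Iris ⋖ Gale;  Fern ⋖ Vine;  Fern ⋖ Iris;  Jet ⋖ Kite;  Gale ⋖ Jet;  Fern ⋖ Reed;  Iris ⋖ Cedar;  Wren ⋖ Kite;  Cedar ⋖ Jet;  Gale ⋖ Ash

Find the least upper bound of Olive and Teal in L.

Common upper bounds of {Olive, Teal}: Kite, Quill, Wren, Yew.
The least among these is Yew.

Yew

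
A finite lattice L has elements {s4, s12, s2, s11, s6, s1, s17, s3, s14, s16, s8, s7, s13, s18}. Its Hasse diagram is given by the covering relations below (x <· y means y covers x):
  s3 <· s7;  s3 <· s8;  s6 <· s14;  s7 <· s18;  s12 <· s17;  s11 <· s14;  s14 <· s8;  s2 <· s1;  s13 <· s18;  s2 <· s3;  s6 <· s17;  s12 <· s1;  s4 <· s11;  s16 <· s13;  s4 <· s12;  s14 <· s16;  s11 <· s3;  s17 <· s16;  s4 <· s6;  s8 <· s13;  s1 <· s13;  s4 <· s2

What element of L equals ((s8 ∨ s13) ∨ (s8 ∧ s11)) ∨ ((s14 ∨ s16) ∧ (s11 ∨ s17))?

s8 ∨ s13 = s13
s8 ∧ s11 = s11
s13 ∨ s11 = s13
s14 ∨ s16 = s16
s11 ∨ s17 = s16
s16 ∧ s16 = s16
s13 ∨ s16 = s13

s13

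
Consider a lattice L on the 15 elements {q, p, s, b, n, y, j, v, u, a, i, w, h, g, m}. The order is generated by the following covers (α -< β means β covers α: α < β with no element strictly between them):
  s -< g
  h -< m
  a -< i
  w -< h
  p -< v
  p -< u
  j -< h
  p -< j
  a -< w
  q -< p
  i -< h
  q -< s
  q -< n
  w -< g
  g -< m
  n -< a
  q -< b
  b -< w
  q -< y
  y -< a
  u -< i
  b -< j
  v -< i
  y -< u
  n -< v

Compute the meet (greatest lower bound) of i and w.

Common lower bounds of {i, w}: a, n, q, y.
The greatest among these is a.

a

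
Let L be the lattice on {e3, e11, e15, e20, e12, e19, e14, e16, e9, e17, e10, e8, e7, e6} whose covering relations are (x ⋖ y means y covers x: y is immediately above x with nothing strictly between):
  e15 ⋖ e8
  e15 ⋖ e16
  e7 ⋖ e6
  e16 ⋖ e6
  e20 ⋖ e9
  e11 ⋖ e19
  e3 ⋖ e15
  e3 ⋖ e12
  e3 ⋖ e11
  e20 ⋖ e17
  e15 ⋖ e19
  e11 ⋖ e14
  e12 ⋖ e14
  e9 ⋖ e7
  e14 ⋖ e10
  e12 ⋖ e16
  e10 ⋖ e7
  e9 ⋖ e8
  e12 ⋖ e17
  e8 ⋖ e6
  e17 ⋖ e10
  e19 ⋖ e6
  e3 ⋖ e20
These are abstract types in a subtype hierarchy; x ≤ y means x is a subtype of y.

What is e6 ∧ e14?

Common lower bounds of {e6, e14}: e11, e12, e14, e3.
The greatest among these is e14.

e14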